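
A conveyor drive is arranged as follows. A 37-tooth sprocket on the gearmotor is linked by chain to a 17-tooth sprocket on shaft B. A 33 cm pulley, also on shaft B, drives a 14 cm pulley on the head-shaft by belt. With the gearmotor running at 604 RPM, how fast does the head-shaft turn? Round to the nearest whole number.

3099 RPM

Chain: ratio = 17/37 = 0.45946, so shaft B turns at 604 / 0.45946 = 1314.6 RPM.
Belt: ratio = 14/33 = 0.42424, so the head-shaft turns at 1314.6 / 0.42424 = 3098.7 RPM.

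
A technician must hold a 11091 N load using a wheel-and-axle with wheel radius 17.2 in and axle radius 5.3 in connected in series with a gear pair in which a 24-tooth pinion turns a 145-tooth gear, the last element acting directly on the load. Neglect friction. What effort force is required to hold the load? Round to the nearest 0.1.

565.7 N

Wheel-and-axle MA = R/r = 17.2/5.3 = 3.2453.
Gear pair MA = 145/24 = 6.0417.
Combined ideal MA = 3.2453 × 6.0417 = 19.607.
Effort = load / MA = 11091 / 19.607 = 565.67 N.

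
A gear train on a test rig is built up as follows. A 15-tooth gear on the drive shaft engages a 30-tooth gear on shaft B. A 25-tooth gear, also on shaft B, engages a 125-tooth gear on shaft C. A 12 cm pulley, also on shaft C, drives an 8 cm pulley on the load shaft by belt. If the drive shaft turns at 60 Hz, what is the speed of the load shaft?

gear mesh 30/15 = 2 → 60/2 = 30 Hz
gear mesh 125/25 = 5 → 30/5 = 6 Hz
belt 8/12 = 0.66667 → 6/0.66667 = 9 Hz

9 Hz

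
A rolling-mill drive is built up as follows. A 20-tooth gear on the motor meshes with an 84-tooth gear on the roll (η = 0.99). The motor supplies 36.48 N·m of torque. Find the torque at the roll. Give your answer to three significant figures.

After the gear mesh (84/20): 36.48 × 4.2 × 0.99 = 151.68 N·m

152 N·m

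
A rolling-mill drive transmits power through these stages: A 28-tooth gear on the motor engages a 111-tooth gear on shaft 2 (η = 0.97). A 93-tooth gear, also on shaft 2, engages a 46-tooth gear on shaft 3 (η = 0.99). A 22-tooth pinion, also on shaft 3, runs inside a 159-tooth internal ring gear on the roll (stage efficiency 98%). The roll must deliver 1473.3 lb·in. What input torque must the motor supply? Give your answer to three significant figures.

Overall ratio R = 3.9643 × 0.49462 × 7.2273 = 14.171; overall efficiency η = 0.97 × 0.99 × 0.98 = 0.9411.
Input torque = output torque / (R × η) = 1473.3 / (14.171 × 0.9411) = 110.47 lb·in.

110 lb·in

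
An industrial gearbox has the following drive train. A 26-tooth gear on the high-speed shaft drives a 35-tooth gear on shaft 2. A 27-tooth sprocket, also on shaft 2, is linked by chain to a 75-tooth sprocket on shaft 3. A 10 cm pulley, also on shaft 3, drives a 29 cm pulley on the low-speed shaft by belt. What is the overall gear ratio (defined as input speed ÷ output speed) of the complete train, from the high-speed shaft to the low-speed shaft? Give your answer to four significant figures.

10.84

Each stage contributes driven/driver: gear mesh 35/26 = 1.3462, chain 75/27 = 2.7778, belt 29/10 = 2.9.
Overall: 1.3462 × 2.7778 × 2.9 = 10.844.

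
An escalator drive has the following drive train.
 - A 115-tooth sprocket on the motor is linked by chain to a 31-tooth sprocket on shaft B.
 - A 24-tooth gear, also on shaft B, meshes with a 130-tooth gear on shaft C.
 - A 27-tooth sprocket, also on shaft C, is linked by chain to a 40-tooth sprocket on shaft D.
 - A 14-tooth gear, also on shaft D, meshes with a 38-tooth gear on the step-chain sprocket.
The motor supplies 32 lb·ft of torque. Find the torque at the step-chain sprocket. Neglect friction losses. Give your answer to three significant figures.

chain 31/115 = 0.26957 → τ = 32·0.26957 = 8.6261 lb·ft
gear mesh 130/24 = 5.4167 → τ = 8.6261·5.4167 = 46.725 lb·ft
chain 40/27 = 1.4815 → τ = 46.725·1.4815 = 69.222 lb·ft
gear mesh 38/14 = 2.7143 → τ = 69.222·2.7143 = 187.89 lb·ft

188 lb·ft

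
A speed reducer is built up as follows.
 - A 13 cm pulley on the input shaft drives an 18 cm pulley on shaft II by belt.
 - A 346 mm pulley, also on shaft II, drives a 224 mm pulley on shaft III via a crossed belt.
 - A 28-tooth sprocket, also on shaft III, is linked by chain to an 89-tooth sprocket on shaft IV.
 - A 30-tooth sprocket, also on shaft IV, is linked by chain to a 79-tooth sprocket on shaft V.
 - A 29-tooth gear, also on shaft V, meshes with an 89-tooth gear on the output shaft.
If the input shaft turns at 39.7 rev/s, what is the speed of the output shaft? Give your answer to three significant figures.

1.72 rev/s

the input shaft → shaft II (belt, 18/13): 39.7 ÷ 1.3846 = 28.672 rev/s
shaft II → shaft III (belt, 224/346): 28.672 ÷ 0.6474 = 44.288 rev/s
shaft III → shaft IV (chain, 89/28): 44.288 ÷ 3.1786 = 13.933 rev/s
shaft IV → shaft V (chain, 79/30): 13.933 ÷ 2.6333 = 5.2912 rev/s
shaft V → the output shaft (gear mesh, 89/29): 5.2912 ÷ 3.069 = 1.7241 rev/s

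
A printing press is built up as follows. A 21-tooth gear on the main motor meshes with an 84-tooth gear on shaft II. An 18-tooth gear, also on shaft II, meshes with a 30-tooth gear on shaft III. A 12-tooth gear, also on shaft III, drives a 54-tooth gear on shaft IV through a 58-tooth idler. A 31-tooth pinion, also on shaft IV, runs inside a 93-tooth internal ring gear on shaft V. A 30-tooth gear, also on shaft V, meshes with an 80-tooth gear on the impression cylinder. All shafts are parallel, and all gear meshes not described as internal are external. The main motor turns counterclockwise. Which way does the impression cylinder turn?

the main motor → shaft II: external mesh, 1 reversal → CW.
shaft II → shaft III: external mesh, 1 reversal → CCW.
shaft III → shaft IV: driver → idler → driven is 2 external meshes, 2 reversals → CCW.
shaft IV → shaft V: internal mesh, same direction → CCW.
shaft V → the impression cylinder: external mesh, 1 reversal → CW.
5 reversals in total — an odd number — so the impression cylinder turns opposite to the main motor.

clockwise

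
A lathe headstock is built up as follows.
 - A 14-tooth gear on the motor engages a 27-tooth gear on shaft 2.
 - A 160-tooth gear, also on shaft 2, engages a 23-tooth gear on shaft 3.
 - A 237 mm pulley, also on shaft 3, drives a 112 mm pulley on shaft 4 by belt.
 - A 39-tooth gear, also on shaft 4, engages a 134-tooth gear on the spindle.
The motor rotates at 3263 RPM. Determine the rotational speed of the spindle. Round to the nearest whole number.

7249 RPM

gear mesh 27/14 = 1.9286 → 3263/1.9286 = 1691.9 RPM
gear mesh 23/160 = 0.14375 → 1691.9/0.14375 = 11770 RPM
belt 112/237 = 0.47257 → 11770/0.47257 = 24906 RPM
gear mesh 134/39 = 3.4359 → 24906/3.4359 = 7248.8 RPM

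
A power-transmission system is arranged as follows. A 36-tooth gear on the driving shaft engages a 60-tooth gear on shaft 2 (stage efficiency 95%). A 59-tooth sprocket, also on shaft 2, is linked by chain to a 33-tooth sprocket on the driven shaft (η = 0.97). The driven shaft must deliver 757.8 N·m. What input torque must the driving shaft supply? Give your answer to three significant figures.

882 N·m

Overall ratio R = 1.6667 × 0.55932 = 0.9322; overall efficiency η = 0.95 × 0.97 = 0.9215.
Input torque = output torque / (R × η) = 757.8 / (0.9322 × 0.9215) = 882.16 N·m.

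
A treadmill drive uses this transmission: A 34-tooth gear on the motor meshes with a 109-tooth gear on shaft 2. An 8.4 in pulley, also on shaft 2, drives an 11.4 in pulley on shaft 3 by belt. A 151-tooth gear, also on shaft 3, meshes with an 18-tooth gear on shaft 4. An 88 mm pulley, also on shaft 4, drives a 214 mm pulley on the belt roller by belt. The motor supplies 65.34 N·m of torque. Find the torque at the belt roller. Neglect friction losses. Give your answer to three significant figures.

82.4 N·m

gear mesh 109/34 = 3.2059 → τ = 65.34·3.2059 = 209.47 N·m
belt 11.4/8.4 = 1.3571 → τ = 209.47·1.3571 = 284.28 N·m
gear mesh 18/151 = 0.11921 → τ = 284.28·0.11921 = 33.888 N·m
belt 214/88 = 2.4318 → τ = 33.888·2.4318 = 82.41 N·m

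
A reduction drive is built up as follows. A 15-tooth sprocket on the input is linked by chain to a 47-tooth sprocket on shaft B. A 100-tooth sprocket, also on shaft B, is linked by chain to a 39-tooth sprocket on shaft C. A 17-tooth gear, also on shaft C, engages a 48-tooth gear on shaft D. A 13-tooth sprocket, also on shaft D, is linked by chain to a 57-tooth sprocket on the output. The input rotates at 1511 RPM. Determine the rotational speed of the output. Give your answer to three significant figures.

Chain: ratio = 47/15 = 3.1333, so shaft B turns at 1511 / 3.1333 = 482.23 RPM.
Chain: ratio = 39/100 = 0.39, so shaft C turns at 482.23 / 0.39 = 1236.5 RPM.
Gear mesh: ratio = 48/17 = 2.8235, so shaft D turns at 1236.5 / 2.8235 = 437.93 RPM.
Chain: ratio = 57/13 = 4.3846, so the output turns at 437.93 / 4.3846 = 99.878 RPM.

99.9 RPM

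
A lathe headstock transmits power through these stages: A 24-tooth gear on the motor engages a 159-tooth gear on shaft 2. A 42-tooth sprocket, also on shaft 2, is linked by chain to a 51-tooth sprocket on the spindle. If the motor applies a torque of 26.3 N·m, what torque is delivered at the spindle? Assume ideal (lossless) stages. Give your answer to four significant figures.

211.6 N·m

Gear mesh: ratio = 159/24 = 6.625; torque at shaft 2 = 26.3 × 6.625 = 174.24 N·m.
Chain: ratio = 51/42 = 1.2143; torque at the spindle = 174.24 × 1.2143 = 211.57 N·m.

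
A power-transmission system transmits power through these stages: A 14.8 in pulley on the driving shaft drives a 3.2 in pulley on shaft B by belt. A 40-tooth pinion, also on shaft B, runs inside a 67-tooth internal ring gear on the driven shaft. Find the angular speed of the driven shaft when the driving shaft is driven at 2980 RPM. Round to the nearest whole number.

8228 RPM

Belt: ratio = 3.2/14.8 = 0.21622, so shaft B turns at 2980 / 0.21622 = 13782 RPM.
Internal gear: ratio = 67/40 = 1.675, so the driven shaft turns at 13782 / 1.675 = 8228.4 RPM.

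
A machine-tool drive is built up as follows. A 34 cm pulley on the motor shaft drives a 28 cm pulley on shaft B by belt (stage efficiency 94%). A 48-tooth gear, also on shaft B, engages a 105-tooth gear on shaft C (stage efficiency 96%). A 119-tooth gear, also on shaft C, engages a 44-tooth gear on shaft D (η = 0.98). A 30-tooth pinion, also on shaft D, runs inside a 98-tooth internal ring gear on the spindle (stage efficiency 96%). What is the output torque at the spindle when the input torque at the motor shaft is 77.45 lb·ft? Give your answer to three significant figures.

After the belt (28/34): 77.45 × 0.82353 × 0.94 = 59.955 lb·ft
After the gear mesh (105/48): 59.955 × 2.1875 × 0.96 = 125.91 lb·ft
After the gear mesh (44/119): 125.91 × 0.36975 × 0.98 = 45.623 lb·ft
After the internal gear (98/30): 45.623 × 3.2667 × 0.96 = 143.07 lb·ft

143 lb·ft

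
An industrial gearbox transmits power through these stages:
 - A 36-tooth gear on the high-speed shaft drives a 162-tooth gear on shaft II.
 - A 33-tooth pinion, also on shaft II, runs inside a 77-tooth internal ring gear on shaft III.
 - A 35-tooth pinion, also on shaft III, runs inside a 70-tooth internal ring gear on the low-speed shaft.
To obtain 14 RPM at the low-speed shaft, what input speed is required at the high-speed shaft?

Overall ratio R = 4.5 × 2.3333 × 2 = 21.
Required input speed = output speed × R = 14 × 21 = 294 RPM.

294 RPM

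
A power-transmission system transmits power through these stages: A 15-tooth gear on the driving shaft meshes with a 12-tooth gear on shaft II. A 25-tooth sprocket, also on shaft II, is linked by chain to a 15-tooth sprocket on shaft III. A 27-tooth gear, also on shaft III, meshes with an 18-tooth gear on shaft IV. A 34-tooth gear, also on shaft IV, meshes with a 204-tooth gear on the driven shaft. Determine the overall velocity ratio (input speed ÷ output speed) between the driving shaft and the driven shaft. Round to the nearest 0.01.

Each stage contributes driven/driver: gear mesh 12/15 = 0.8, chain 15/25 = 0.6, gear mesh 18/27 = 0.66667, gear mesh 204/34 = 6.
Overall: 0.8 × 0.6 × 0.66667 × 6 = 1.92.

1.92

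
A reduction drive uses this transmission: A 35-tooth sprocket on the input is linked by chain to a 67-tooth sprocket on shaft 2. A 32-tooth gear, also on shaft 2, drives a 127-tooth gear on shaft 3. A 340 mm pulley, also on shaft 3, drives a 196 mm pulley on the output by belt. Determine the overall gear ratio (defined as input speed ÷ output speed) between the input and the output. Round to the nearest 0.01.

4.38

Each stage contributes driven/driver: chain 67/35 = 1.9143, gear mesh 127/32 = 3.9688, belt 196/340 = 0.57647.
Overall: 1.9143 × 3.9688 × 0.57647 = 4.3796.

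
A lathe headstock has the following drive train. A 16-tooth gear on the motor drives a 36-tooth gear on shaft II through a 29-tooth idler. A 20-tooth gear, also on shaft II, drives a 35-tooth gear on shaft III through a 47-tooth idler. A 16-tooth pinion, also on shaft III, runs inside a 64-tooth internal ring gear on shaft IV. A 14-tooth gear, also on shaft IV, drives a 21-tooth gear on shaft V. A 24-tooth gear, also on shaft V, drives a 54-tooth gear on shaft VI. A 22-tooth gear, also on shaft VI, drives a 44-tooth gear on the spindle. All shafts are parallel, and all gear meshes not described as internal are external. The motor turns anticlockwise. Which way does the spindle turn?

clockwise

the motor → shaft II: driver → idler → driven is 2 external meshes, 2 reversals → CCW.
shaft II → shaft III: driver → idler → driven is 2 external meshes, 2 reversals → CCW.
shaft III → shaft IV: internal mesh, same direction → CCW.
shaft IV → shaft V: external mesh, 1 reversal → CW.
shaft V → shaft VI: external mesh, 1 reversal → CCW.
shaft VI → the spindle: external mesh, 1 reversal → CW.
7 reversals in total — an odd number — so the spindle turns opposite to the motor.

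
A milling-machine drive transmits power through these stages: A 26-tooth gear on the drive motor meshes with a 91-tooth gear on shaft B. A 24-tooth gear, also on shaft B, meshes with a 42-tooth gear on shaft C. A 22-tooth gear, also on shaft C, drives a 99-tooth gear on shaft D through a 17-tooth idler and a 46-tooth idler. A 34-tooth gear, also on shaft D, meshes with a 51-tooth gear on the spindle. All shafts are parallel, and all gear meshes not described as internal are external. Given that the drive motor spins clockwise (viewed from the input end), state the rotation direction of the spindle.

clockwise

the drive motor → shaft B: external mesh, 1 reversal → CCW.
shaft B → shaft C: external mesh, 1 reversal → CW.
shaft C → shaft D: driver → idler → idler → driven is 3 external meshes, 3 reversals → CCW.
shaft D → the spindle: external mesh, 1 reversal → CW.
6 reversals in total — an even number — so the spindle turns the same way as the drive motor.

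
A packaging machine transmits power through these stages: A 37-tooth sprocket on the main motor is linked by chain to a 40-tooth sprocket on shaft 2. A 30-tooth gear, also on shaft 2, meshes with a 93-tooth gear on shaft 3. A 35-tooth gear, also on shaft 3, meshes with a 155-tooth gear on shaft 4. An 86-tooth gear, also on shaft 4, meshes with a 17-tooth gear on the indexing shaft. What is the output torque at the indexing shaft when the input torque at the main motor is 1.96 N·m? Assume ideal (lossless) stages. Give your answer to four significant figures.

chain 40/37 = 1.0811 → τ = 1.96·1.0811 = 2.1189 N·m
gear mesh 93/30 = 3.1 → τ = 2.1189·3.1 = 6.5686 N·m
gear mesh 155/35 = 4.4286 → τ = 6.5686·4.4286 = 29.09 N·m
gear mesh 17/86 = 0.19767 → τ = 29.09·0.19767 = 5.7503 N·m

5.750 N·m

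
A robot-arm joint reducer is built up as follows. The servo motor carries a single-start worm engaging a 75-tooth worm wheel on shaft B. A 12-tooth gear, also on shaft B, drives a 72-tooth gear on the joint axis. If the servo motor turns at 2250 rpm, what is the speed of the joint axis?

5 rpm

Worm: ratio = 75/1 = 75, so shaft B turns at 2250 / 75 = 30 rpm.
Gear mesh: ratio = 72/12 = 6, so the joint axis turns at 30 / 6 = 5 rpm.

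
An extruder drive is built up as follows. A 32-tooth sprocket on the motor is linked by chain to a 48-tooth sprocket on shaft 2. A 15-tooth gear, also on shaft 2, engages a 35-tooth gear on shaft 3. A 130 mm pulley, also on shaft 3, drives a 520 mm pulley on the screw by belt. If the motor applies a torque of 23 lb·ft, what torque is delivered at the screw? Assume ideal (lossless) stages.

After the chain (48/32): 23 × 1.5 = 34.5 lb·ft
After the gear mesh (35/15): 34.5 × 2.3333 = 80.5 lb·ft
After the belt (520/130): 80.5 × 4 = 322 lb·ft

322 lb·ft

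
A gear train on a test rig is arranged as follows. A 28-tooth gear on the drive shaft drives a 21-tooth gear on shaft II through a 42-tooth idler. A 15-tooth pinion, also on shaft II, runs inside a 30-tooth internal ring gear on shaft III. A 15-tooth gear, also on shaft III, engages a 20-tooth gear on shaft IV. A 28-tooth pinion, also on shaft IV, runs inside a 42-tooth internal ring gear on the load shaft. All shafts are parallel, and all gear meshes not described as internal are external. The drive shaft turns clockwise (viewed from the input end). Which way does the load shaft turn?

counterclockwise

the drive shaft → shaft II: driver → idler → driven is 2 external meshes, 2 reversals → CW.
shaft II → shaft III: internal mesh, same direction → CW.
shaft III → shaft IV: external mesh, 1 reversal → CCW.
shaft IV → the load shaft: internal mesh, same direction → CCW.
3 reversals in total — an odd number — so the load shaft turns opposite to the drive shaft.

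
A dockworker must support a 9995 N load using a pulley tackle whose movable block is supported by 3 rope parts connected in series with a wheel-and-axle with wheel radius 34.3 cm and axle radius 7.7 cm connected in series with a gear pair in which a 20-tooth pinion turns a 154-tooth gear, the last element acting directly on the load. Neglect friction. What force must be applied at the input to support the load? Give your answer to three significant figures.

Block-and-tackle MA = number of supporting rope parts = 3.
Wheel-and-axle MA = R/r = 34.3/7.7 = 4.4545.
Gear pair MA = 154/20 = 7.7.
Combined ideal MA = 3 × 4.4545 × 7.7 = 102.9.
Effort = load / MA = 9995 / 102.9 = 97.133 N.

97.1 N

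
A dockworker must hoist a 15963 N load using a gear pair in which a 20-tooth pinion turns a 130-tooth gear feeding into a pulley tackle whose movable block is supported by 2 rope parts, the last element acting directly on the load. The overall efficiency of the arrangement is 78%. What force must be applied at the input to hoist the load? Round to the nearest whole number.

1574 N

Gear pair MA = 130/20 = 6.5.
Block-and-tackle MA = number of supporting rope parts = 2.
Combined ideal MA = 6.5 × 2 = 13.
Actual MA = 13 × 0.78 = 10.14.
Effort = load / actual MA = 15963 / 10.14 = 1574.3 N.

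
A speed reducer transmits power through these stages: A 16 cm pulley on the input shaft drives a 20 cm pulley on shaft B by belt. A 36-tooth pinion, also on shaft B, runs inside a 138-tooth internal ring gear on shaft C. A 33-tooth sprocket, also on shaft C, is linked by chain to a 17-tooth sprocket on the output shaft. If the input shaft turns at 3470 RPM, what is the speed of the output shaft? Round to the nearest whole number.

1406 RPM

Belt: ratio = 20/16 = 1.25, so shaft B turns at 3470 / 1.25 = 2776 RPM.
Internal gear: ratio = 138/36 = 3.8333, so shaft C turns at 2776 / 3.8333 = 724.17 RPM.
Chain: ratio = 17/33 = 0.51515, so the output shaft turns at 724.17 / 0.51515 = 1405.7 RPM.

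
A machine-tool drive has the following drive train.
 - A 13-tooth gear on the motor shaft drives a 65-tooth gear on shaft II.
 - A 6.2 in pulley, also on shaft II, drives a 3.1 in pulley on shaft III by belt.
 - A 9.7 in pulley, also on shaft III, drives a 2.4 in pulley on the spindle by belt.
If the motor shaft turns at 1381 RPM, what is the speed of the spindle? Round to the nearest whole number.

gear mesh 65/13 = 5 → 1381/5 = 276.2 RPM
belt 3.1/6.2 = 0.5 → 276.2/0.5 = 552.4 RPM
belt 2.4/9.7 = 0.24742 → 552.4/0.24742 = 2232.6 RPM

2233 RPM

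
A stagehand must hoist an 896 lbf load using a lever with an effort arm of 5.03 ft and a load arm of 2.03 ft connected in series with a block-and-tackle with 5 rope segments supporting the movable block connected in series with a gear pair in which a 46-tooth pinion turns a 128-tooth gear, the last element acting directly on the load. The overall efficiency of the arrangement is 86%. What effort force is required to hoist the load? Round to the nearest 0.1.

Lever MA = effort arm / load arm = 5.03/2.03 = 2.4778.
Block-and-tackle MA = number of supporting rope parts = 5.
Gear pair MA = 128/46 = 2.7826.
Combined ideal MA = 2.4778 × 5 × 2.7826 = 34.474.
Actual MA = 34.474 × 0.86 = 29.648.
Effort = load / actual MA = 896 / 29.648 = 30.221 lbf.

30.2 lbf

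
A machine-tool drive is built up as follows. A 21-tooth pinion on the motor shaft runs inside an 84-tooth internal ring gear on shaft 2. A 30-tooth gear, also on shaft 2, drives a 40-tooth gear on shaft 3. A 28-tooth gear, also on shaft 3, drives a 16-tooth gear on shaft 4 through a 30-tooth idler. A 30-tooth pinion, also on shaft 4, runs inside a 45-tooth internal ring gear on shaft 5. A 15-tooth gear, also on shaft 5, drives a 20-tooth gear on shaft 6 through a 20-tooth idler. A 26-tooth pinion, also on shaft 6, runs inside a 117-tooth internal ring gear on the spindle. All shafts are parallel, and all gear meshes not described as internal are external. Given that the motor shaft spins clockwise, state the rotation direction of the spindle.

counterclockwise

the motor shaft → shaft 2: internal mesh, same direction → CW.
shaft 2 → shaft 3: external mesh, 1 reversal → CCW.
shaft 3 → shaft 4: driver → idler → driven is 2 external meshes, 2 reversals → CCW.
shaft 4 → shaft 5: internal mesh, same direction → CCW.
shaft 5 → shaft 6: driver → idler → driven is 2 external meshes, 2 reversals → CCW.
shaft 6 → the spindle: internal mesh, same direction → CCW.
5 reversals in total — an odd number — so the spindle turns opposite to the motor shaft.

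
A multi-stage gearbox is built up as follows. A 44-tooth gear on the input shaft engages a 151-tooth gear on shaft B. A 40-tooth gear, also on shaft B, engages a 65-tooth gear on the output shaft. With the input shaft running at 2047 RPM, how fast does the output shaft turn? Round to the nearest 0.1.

367.1 RPM

the input shaft → shaft B (gear mesh, 151/44): 2047 ÷ 3.4318 = 596.48 RPM
shaft B → the output shaft (gear mesh, 65/40): 596.48 ÷ 1.625 = 367.06 RPM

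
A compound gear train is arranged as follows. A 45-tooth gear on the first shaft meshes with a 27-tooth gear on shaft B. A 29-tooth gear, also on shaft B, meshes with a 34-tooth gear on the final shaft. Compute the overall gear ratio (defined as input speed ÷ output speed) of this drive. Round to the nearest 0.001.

0.703

Each stage contributes driven/driver: gear mesh 27/45 = 0.6, gear mesh 34/29 = 1.1724.
Overall: 0.6 × 1.1724 = 0.70345.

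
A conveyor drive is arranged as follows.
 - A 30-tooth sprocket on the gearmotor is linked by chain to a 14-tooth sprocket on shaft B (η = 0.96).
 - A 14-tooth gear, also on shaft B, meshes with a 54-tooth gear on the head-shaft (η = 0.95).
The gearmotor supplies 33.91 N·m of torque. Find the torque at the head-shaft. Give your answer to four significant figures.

After the chain (14/30): 33.91 × 0.46667 × 0.96 = 15.192 N·m
After the gear mesh (54/14): 15.192 × 3.8571 × 0.95 = 55.667 N·m

55.67 N·m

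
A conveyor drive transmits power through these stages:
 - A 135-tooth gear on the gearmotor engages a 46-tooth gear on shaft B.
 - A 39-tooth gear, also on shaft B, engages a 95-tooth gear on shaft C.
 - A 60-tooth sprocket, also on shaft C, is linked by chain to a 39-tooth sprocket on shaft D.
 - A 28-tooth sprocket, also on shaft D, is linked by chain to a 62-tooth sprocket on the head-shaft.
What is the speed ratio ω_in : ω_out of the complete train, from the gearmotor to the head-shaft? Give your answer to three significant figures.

Each stage contributes driven/driver: gear mesh 46/135 = 0.34074, gear mesh 95/39 = 2.4359, chain 39/60 = 0.65, chain 62/28 = 2.2143.
Overall: 0.34074 × 2.4359 × 0.65 × 2.2143 = 1.1946.

1.19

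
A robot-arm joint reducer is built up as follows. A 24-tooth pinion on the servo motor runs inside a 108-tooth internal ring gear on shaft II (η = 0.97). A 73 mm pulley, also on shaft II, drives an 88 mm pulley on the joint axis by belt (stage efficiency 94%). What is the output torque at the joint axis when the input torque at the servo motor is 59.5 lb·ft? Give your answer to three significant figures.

internal gear 108/24 = 4.5 → τ = 59.5·4.5·0.97 = 259.72 lb·ft
belt 88/73 = 1.2055 → τ = 259.72·1.2055·0.94 = 294.3 lb·ft

294 lb·ft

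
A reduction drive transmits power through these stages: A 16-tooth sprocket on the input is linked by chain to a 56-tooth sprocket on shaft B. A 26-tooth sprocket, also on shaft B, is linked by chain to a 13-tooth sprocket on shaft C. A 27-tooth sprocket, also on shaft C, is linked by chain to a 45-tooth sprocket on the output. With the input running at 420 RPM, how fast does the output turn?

144 RPM

Chain: ratio = 56/16 = 3.5, so shaft B turns at 420 / 3.5 = 120 RPM.
Chain: ratio = 13/26 = 0.5, so shaft C turns at 120 / 0.5 = 240 RPM.
Chain: ratio = 45/27 = 1.6667, so the output turns at 240 / 1.6667 = 144 RPM.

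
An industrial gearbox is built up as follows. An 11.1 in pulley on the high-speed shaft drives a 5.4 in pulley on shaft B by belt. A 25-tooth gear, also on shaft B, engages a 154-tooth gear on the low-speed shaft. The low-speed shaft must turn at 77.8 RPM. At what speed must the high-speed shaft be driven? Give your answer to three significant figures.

Overall ratio R = 0.48649 × 6.16 = 2.9968.
Required input speed = output speed × R = 77.8 × 2.9968 = 233.15 RPM.

233 RPM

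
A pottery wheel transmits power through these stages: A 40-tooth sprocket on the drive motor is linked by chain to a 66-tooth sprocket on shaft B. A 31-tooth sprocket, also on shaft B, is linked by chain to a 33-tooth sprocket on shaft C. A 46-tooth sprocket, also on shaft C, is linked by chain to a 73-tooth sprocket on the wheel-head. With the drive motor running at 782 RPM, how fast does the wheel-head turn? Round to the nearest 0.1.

Chain: ratio = 66/40 = 1.65, so shaft B turns at 782 / 1.65 = 473.94 RPM.
Chain: ratio = 33/31 = 1.0645, so shaft C turns at 473.94 / 1.0645 = 445.22 RPM.
Chain: ratio = 73/46 = 1.587, so the wheel-head turns at 445.22 / 1.587 = 280.55 RPM.

280.5 RPM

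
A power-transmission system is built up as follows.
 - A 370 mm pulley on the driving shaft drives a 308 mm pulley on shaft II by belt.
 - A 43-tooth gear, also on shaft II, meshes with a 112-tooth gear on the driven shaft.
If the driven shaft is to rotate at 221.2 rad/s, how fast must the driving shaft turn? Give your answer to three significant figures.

480 rad/s

Overall ratio R = 0.83243 × 2.6047 = 2.1682.
Required input speed = output speed × R = 221.2 × 2.1682 = 479.6 rad/s.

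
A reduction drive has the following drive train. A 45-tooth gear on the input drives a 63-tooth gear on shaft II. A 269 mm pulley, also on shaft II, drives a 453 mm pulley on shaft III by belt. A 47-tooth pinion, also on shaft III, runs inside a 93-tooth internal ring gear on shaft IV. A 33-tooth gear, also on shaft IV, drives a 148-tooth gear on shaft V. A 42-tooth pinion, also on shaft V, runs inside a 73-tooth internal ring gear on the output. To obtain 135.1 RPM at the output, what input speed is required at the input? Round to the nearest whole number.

4913 RPM

Overall ratio R = 1.4 × 1.684 × 1.9787 × 4.4848 × 1.7381 = 36.365.
Required input speed = output speed × R = 135.1 × 36.365 = 4912.9 RPM.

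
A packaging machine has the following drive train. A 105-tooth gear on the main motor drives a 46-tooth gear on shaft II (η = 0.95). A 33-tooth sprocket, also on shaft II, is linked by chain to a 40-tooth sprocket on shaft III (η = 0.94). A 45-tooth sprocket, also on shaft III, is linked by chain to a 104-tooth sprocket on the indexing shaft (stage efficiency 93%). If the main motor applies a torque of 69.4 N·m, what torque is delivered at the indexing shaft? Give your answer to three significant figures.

70.7 N·m

Gear mesh: ratio = 46/105 = 0.4381; torque at shaft II = 69.4 × 0.4381 × 0.95 = 28.884 N·m.
Chain: ratio = 40/33 = 1.2121; torque at shaft III = 28.884 × 1.2121 × 0.94 = 32.91 N·m.
Chain: ratio = 104/45 = 2.3111; torque at the indexing shaft = 32.91 × 2.3111 × 0.93 = 70.734 N·m.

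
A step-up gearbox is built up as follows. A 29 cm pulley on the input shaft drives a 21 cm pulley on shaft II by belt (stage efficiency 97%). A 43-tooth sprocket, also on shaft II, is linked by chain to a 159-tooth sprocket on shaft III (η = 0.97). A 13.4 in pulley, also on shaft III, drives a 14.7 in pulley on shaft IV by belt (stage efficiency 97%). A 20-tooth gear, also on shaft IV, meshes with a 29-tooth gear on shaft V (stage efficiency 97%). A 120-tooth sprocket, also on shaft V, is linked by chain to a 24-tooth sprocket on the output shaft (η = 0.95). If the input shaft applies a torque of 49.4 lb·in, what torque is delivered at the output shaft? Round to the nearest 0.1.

35.4 lb·in

belt 21/29 = 0.72414 → τ = 49.4·0.72414·0.97 = 34.699 lb·in
chain 159/43 = 3.6977 → τ = 34.699·3.6977·0.97 = 124.46 lb·in
belt 14.7/13.4 = 1.097 → τ = 124.46·1.097·0.97 = 132.44 lb·in
gear mesh 29/20 = 1.45 → τ = 132.44·1.45·0.97 = 186.27 lb·in
chain 24/120 = 0.2 → τ = 186.27·0.2·0.95 = 35.391 lb·in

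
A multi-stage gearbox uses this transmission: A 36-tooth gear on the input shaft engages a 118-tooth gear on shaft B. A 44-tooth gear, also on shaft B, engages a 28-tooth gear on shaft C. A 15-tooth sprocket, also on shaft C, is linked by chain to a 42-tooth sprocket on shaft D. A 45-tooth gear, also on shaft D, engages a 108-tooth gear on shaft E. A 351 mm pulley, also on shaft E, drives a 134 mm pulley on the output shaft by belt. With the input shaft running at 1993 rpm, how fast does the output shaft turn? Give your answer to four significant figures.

Gear mesh: ratio = 118/36 = 3.2778, so shaft B turns at 1993 / 3.2778 = 608.03 rpm.
Gear mesh: ratio = 28/44 = 0.63636, so shaft C turns at 608.03 / 0.63636 = 955.48 rpm.
Chain: ratio = 42/15 = 2.8, so shaft D turns at 955.48 / 2.8 = 341.24 rpm.
Gear mesh: ratio = 108/45 = 2.4, so shaft E turns at 341.24 / 2.4 = 142.18 rpm.
Belt: ratio = 134/351 = 0.38177, so the output shaft turns at 142.18 / 0.38177 = 372.44 rpm.

372.4 rpm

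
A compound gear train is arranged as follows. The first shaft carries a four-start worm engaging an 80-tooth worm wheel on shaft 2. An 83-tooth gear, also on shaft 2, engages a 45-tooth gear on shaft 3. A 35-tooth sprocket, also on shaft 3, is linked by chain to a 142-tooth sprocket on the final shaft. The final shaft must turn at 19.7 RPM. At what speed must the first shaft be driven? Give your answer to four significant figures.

866.7 RPM

Overall ratio R = 20 × 0.54217 × 4.0571 = 43.993.
Required input speed = output speed × R = 19.7 × 43.993 = 866.66 RPM.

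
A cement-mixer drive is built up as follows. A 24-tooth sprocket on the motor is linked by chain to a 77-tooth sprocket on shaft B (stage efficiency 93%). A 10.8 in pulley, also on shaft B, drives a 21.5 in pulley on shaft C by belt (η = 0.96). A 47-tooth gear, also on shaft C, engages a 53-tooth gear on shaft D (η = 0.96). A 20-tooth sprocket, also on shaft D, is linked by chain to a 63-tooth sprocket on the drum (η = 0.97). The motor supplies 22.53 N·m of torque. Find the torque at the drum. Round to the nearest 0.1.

Chain: ratio = 77/24 = 3.2083; torque at shaft B = 22.53 × 3.2083 × 0.93 = 67.224 N·m.
Belt: ratio = 21.5/10.8 = 1.9907; torque at shaft C = 67.224 × 1.9907 × 0.96 = 128.47 N·m.
Gear mesh: ratio = 53/47 = 1.1277; torque at shaft D = 128.47 × 1.1277 × 0.96 = 139.08 N·m.
Chain: ratio = 63/20 = 3.15; torque at the drum = 139.08 × 3.15 × 0.97 = 424.95 N·m.

425.0 N·m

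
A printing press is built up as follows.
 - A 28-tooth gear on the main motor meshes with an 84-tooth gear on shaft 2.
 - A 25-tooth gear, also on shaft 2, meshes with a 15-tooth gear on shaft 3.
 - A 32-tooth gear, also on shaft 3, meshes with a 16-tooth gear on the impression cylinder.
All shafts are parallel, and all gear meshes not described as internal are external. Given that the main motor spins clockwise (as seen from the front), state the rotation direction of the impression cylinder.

the main motor → shaft 2: external mesh, 1 reversal → CCW.
shaft 2 → shaft 3: external mesh, 1 reversal → CW.
shaft 3 → the impression cylinder: external mesh, 1 reversal → CCW.
3 reversals in total — an odd number — so the impression cylinder turns opposite to the main motor.

counterclockwise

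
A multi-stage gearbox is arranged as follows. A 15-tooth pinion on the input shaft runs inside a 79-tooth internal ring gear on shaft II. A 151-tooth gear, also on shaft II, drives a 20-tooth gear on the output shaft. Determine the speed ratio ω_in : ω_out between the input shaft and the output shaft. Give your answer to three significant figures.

Each stage contributes driven/driver: internal gear 79/15 = 5.2667, gear mesh 20/151 = 0.13245.
Overall: 5.2667 × 0.13245 = 0.69757.

0.698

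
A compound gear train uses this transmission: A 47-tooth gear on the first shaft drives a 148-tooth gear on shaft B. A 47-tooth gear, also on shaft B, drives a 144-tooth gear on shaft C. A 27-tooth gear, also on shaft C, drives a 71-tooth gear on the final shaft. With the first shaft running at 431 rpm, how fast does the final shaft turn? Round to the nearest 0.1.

gear mesh 148/47 = 3.1489 → 431/3.1489 = 136.87 rpm
gear mesh 144/47 = 3.0638 → 136.87/3.0638 = 44.673 rpm
gear mesh 71/27 = 2.6296 → 44.673/2.6296 = 16.988 rpm

17.0 rpm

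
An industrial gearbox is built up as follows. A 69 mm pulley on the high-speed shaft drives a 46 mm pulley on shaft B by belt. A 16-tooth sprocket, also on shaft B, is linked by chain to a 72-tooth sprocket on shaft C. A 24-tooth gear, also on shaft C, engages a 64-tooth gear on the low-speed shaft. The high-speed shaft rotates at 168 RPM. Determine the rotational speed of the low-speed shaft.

Belt: ratio = 46/69 = 0.66667, so shaft B turns at 168 / 0.66667 = 252 RPM.
Chain: ratio = 72/16 = 4.5, so shaft C turns at 252 / 4.5 = 56 RPM.
Gear mesh: ratio = 64/24 = 2.6667, so the low-speed shaft turns at 56 / 2.6667 = 21 RPM.

21 RPM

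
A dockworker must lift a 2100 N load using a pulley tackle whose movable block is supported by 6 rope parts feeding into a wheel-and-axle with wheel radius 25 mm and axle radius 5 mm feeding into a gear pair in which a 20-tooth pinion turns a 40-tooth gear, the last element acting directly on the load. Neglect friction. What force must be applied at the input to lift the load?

35 N

Block-and-tackle MA = number of supporting rope parts = 6.
Wheel-and-axle MA = R/r = 25/5 = 5.
Gear pair MA = 40/20 = 2.
Combined ideal MA = 6 × 5 × 2 = 60.
Effort = load / MA = 2100 / 60 = 35 N.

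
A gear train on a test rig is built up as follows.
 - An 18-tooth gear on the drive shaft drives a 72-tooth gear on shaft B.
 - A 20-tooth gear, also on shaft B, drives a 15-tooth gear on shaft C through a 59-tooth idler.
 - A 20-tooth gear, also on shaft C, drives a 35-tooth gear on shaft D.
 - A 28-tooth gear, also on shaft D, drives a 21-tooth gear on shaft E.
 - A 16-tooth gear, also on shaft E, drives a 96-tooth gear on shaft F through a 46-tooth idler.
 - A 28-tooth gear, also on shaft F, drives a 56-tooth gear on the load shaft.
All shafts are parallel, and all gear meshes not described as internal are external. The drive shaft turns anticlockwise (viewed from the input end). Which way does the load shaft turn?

the drive shaft → shaft B: external mesh, 1 reversal → CW.
shaft B → shaft C: driver → idler → driven is 2 external meshes, 2 reversals → CW.
shaft C → shaft D: external mesh, 1 reversal → CCW.
shaft D → shaft E: external mesh, 1 reversal → CW.
shaft E → shaft F: driver → idler → driven is 2 external meshes, 2 reversals → CW.
shaft F → the load shaft: external mesh, 1 reversal → CCW.
8 reversals in total — an even number — so the load shaft turns the same way as the drive shaft.

anticlockwise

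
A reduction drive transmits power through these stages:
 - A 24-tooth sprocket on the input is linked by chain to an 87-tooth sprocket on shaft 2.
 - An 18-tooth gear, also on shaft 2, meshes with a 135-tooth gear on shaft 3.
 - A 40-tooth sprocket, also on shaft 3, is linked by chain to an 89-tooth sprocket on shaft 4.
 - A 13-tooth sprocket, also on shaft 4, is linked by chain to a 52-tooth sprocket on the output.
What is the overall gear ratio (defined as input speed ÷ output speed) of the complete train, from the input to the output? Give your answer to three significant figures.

Each stage contributes driven/driver: chain 87/24 = 3.625, gear mesh 135/18 = 7.5, chain 89/40 = 2.225, chain 52/13 = 4.
Overall: 3.625 × 7.5 × 2.225 × 4 = 241.97.

242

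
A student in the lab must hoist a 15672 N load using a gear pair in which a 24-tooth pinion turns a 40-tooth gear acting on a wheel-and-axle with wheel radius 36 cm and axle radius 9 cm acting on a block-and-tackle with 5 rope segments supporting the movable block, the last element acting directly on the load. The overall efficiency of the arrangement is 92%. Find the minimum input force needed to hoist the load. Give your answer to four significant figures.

511.0 N

Gear pair MA = 40/24 = 1.6667.
Wheel-and-axle MA = R/r = 36/9 = 4.
Block-and-tackle MA = number of supporting rope parts = 5.
Combined ideal MA = 1.6667 × 4 × 5 = 33.333.
Actual MA = 33.333 × 0.92 = 30.667.
Effort = load / actual MA = 15672 / 30.667 = 511.04 N.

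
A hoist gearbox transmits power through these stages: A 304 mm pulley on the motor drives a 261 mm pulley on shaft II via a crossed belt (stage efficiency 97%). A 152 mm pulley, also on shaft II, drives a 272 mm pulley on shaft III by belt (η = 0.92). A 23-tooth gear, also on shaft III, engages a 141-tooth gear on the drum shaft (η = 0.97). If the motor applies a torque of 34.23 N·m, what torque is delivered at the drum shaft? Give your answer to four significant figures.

279.1 N·m

After the belt (261/304): 34.23 × 0.85855 × 0.97 = 28.507 N·m
After the belt (272/152): 28.507 × 1.7895 × 0.92 = 46.931 N·m
After the gear mesh (141/23): 46.931 × 6.1304 × 0.97 = 279.08 N·m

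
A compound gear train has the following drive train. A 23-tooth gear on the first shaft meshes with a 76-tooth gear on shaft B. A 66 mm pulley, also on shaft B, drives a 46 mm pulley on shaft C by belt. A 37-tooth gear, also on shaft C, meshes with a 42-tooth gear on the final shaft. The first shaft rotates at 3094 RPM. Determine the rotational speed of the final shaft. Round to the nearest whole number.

1184 RPM

gear mesh 76/23 = 3.3043 → 3094/3.3043 = 936.34 RPM
belt 46/66 = 0.69697 → 936.34/0.69697 = 1343.4 RPM
gear mesh 42/37 = 1.1351 → 1343.4/1.1351 = 1183.5 RPM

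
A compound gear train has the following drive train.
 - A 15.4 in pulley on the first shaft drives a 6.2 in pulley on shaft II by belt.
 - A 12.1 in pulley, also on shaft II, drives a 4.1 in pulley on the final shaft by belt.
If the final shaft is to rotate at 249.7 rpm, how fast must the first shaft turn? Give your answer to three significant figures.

34.1 rpm

Overall ratio R = 0.4026 × 0.33884 = 0.13642.
Required input speed = output speed × R = 249.7 × 0.13642 = 34.063 rpm.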